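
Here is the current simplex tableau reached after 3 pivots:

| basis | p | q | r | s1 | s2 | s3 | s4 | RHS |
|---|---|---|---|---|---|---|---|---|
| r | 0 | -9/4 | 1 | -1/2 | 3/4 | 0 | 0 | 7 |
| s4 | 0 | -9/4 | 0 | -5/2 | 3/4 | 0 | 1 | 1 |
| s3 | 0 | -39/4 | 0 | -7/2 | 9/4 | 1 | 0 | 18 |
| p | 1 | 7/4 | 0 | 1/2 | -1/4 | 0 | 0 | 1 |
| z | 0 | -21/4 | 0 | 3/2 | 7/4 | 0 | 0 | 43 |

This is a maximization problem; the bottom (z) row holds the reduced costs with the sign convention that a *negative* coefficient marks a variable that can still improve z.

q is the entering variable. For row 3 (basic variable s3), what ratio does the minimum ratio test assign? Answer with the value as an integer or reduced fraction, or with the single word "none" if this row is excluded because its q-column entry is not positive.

none

The q entry in row 3 is -39/4 ≤ 0, so this row gives no ratio.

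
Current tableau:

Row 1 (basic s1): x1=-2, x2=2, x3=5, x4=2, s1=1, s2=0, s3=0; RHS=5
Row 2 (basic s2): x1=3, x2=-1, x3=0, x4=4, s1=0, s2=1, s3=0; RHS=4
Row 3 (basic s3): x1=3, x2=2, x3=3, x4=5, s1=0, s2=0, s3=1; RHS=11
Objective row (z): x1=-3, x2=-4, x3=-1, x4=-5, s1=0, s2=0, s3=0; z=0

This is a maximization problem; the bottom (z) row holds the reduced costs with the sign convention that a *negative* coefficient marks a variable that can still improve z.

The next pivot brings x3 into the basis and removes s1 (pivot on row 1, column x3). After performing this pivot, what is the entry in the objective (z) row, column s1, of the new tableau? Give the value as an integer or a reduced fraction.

Pivot element is row 1, column x3: 5.
Normalize row 1: new (row 1, s1) = 1/5 = 1/5.
z-row ← z-row − (-1)·(new row 1): 0 − (-1)·(1/5) = 1/5.

1/5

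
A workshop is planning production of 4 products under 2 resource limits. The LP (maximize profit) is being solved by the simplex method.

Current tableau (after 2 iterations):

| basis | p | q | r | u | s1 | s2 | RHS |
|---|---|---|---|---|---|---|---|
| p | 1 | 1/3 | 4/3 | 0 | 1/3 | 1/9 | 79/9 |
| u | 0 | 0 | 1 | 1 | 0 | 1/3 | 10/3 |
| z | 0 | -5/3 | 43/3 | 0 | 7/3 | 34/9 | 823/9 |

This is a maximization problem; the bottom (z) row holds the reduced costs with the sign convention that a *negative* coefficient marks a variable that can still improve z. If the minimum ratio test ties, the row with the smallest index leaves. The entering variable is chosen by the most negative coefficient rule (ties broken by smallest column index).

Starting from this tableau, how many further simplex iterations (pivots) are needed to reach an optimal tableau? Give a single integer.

1

pivot: q in, p out → z = 406/3
No improving column remains; optimal.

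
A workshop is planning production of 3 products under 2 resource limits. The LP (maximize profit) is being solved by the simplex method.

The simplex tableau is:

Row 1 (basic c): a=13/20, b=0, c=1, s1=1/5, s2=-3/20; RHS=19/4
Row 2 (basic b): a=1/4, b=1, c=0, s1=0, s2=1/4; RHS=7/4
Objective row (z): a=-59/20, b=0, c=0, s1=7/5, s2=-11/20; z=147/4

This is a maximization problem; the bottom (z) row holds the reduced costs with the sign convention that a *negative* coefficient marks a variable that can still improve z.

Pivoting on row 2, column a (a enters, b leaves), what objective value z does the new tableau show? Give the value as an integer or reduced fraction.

Minimum ratio for a: (7/4)/(1/4) = 7.
z changes by −(z-row coeff of a)·ratio = −(-59/20)·7 = 413/20.
New z = 147/4 + (413/20) = 287/5.

287/5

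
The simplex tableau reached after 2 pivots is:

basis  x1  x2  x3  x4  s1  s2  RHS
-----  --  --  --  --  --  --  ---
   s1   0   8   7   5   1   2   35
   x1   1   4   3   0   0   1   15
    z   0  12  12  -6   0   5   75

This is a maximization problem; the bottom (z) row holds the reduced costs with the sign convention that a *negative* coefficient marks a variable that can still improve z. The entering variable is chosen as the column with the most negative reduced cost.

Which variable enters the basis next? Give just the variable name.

x4

Objective-row coefficients: x1: 0, x2: 12, x3: 12, x4: -6, s1: 0, s2: 5.
The most negative is -6 in column x4, so x4 enters.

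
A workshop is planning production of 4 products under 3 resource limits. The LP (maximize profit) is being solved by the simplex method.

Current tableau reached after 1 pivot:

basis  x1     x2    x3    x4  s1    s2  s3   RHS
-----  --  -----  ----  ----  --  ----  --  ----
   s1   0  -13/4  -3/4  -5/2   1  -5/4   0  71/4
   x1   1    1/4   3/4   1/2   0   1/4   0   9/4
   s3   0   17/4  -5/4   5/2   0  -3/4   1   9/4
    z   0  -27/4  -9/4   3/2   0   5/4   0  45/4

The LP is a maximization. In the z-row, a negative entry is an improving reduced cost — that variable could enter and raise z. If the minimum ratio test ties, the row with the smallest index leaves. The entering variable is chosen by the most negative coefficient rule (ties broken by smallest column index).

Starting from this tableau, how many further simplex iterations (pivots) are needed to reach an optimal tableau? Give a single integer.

pivot: x2 in, s3 out → z = 252/17
pivot: x3 in, x1 out → z = 180/7
No improving column remains; optimal.

2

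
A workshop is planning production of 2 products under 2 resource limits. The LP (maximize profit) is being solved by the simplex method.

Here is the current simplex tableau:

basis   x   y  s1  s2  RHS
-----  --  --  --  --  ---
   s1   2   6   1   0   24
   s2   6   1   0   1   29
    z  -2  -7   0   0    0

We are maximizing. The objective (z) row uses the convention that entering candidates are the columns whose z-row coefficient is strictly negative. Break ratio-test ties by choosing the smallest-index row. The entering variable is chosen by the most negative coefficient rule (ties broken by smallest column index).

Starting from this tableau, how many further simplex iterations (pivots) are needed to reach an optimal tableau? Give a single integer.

pivot: y in, s1 out → z = 28
No improving column remains; optimal.

1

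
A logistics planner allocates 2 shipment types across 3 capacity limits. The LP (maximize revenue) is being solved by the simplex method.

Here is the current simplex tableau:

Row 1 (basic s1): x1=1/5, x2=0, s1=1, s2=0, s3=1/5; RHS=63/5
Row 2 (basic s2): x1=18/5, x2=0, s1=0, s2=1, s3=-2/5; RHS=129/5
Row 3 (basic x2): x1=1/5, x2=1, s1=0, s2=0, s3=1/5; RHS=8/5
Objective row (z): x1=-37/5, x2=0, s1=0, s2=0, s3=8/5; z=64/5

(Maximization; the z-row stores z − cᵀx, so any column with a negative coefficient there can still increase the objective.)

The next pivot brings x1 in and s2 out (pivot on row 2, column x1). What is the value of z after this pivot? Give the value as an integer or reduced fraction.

395/6

Minimum ratio for x1: (129/5)/(18/5) = 43/6.
z changes by −(z-row coeff of x1)·ratio = −(-37/5)·(43/6) = 1591/30.
New z = 64/5 + (1591/30) = 395/6.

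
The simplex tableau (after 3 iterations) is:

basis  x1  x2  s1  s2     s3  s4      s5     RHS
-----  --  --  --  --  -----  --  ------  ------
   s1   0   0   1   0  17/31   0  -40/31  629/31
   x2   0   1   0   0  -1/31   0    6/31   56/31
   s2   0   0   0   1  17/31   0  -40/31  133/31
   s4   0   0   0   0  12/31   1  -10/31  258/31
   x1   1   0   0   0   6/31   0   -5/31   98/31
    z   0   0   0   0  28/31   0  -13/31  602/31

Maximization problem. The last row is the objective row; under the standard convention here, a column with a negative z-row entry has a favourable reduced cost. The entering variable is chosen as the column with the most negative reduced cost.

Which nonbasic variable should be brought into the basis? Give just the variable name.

s5

Objective-row coefficients: x1: 0, x2: 0, s1: 0, s2: 0, s3: 28/31, s4: 0, s5: -13/31.
The most negative is -13/31 in column s5, so s5 enters.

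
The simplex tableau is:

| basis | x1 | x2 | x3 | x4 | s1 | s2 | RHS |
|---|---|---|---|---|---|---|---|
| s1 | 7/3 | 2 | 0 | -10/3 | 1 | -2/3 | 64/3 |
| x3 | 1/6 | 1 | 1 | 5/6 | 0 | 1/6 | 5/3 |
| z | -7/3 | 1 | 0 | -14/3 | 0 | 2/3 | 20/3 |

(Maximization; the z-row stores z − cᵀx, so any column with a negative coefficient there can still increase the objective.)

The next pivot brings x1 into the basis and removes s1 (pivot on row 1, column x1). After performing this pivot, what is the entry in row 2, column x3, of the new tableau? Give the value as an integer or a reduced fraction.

1

Pivot element is row 1, column x1: 7/3.
Normalize row 1: new (row 1, x3) = 0/(7/3) = 0.
row 2 ← row 2 − (1/6)·(new row 1): 1 − (1/6)·0 = 1.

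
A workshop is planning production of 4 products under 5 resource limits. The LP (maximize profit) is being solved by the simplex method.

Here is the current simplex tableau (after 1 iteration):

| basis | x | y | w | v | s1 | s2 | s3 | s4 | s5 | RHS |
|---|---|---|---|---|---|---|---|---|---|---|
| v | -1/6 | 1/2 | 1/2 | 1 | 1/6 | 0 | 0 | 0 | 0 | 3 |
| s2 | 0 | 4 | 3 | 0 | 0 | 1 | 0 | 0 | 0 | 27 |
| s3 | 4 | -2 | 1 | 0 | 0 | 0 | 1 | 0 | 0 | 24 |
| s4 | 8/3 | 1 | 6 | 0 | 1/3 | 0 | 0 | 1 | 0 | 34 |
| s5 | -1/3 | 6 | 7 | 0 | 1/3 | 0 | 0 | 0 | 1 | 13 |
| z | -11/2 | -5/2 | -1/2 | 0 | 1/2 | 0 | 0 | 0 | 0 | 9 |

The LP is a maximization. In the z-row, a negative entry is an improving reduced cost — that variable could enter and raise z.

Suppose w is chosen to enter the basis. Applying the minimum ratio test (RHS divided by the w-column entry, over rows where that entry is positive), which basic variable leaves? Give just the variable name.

Ratios: row 1 (v): 3/(1/2) = 6; row 2 (s2): 27/3 = 9; row 3 (s3): 24/1 = 24; row 4 (s4): 34/6 = 17/3; row 5 (s5): 13/7 = 13/7.
Minimum ratio 13/7 is in the s5 row, so s5 leaves.

s5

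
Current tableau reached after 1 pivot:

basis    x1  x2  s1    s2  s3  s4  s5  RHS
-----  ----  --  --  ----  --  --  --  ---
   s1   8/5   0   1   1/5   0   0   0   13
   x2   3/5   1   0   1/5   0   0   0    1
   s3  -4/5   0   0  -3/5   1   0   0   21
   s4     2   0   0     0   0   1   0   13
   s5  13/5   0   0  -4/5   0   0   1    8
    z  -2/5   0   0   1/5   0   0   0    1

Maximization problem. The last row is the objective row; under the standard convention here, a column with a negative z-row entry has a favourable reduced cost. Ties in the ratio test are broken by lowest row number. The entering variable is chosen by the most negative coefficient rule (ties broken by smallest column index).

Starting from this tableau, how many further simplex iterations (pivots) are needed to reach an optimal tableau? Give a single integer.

pivot: x1 in, x2 out → z = 5/3
No improving column remains; optimal.

1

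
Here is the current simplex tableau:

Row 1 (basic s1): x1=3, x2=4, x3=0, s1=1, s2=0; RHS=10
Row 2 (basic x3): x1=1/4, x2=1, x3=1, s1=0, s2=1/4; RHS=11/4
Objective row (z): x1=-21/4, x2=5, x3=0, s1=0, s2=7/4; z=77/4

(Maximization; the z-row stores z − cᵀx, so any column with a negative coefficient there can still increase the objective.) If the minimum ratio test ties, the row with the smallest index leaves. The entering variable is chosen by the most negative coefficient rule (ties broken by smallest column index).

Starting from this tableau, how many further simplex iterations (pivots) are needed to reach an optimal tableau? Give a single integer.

pivot: x1 in, s1 out → z = 147/4
No improving column remains; optimal.

1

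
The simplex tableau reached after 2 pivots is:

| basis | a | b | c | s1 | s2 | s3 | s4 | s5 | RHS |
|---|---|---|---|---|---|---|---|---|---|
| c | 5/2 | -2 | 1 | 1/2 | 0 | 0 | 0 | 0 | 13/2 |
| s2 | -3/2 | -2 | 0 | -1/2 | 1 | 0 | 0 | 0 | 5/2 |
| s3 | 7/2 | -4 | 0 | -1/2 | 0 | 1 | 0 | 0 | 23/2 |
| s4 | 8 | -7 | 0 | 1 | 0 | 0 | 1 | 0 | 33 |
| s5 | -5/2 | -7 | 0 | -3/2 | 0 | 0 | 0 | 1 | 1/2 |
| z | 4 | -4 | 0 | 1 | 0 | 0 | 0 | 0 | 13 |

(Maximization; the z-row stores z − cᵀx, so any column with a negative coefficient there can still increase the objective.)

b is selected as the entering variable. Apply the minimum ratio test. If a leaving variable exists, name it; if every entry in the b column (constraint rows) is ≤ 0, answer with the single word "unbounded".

b-column entries: row 1: -2, row 2: -2, row 3: -4, row 4: -7, row 5: -7. All ≤ 0, so b can increase without bound; the LP is unbounded in this direction.

unbounded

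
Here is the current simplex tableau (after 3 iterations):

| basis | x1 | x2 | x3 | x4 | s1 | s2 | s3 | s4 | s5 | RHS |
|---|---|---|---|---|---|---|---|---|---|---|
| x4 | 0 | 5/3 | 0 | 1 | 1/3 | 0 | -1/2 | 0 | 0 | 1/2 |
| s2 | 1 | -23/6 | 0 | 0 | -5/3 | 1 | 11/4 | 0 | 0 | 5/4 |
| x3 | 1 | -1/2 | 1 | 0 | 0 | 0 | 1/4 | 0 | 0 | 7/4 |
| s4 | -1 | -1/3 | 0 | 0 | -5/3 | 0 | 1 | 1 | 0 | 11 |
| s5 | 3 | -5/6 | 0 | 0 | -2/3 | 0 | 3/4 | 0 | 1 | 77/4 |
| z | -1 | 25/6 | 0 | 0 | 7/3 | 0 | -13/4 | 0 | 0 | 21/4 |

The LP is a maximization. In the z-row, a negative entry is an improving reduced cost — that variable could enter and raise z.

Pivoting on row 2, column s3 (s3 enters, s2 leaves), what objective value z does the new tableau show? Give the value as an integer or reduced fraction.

74/11

Minimum ratio for s3: (5/4)/(11/4) = 5/11.
z changes by −(z-row coeff of s3)·ratio = −(-13/4)·(5/11) = 65/44.
New z = 21/4 + (65/44) = 74/11.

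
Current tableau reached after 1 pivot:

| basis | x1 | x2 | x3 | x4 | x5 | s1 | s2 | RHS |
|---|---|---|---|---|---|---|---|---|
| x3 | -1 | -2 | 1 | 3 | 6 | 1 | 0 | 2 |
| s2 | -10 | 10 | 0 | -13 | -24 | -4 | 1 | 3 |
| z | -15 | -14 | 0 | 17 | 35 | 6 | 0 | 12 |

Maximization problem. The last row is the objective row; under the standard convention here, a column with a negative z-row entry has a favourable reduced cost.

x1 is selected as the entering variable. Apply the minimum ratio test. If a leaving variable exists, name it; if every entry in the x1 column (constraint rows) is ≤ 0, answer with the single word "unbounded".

x1-column entries: row 1: -1, row 2: -10. All ≤ 0, so x1 can increase without bound; the LP is unbounded in this direction.

unbounded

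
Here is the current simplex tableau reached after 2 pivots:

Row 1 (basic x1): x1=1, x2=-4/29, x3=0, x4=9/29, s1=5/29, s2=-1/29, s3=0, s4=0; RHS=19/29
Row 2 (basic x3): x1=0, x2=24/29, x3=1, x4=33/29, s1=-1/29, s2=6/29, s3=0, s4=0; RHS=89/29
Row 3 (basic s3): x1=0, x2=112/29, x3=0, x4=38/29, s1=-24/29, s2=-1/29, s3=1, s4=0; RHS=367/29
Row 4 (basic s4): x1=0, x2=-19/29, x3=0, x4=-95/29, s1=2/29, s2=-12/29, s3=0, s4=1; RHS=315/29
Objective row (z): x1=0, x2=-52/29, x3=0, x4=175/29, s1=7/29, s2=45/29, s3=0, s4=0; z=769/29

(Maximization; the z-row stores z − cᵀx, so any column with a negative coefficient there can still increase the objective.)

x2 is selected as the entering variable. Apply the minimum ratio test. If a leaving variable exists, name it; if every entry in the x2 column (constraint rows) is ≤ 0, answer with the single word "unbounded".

Ratios: row 1 (x1): entry -4/29 ≤ 0, skip; row 2 (x3): (89/29)/(24/29) = 89/24; row 3 (s3): (367/29)/(112/29) = 367/112; row 4 (s4): entry -19/29 ≤ 0, skip.
Minimum ratio is in the s3 row, so s3 leaves.

s3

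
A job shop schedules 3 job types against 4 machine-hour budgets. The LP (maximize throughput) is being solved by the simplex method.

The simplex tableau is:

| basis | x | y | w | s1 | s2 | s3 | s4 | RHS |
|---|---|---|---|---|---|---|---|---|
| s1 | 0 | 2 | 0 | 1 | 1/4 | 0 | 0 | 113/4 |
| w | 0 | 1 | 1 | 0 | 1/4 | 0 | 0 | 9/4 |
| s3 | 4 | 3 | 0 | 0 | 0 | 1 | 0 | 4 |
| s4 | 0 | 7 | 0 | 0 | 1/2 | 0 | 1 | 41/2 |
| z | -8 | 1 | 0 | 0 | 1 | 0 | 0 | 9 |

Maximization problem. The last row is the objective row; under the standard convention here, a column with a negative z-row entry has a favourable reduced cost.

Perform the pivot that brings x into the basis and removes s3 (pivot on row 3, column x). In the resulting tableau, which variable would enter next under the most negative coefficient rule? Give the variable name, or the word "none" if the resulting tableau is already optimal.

Pivot element 4. New z-row = old z-row − (-8)·(row 3/4).
Updated z-row coefficients: x: 0, y: 7, w: 0, s1: 0, s2: 1, s3: 2, s4: 0.
No coefficient is strictly negative; the tableau after this pivot is optimal.

none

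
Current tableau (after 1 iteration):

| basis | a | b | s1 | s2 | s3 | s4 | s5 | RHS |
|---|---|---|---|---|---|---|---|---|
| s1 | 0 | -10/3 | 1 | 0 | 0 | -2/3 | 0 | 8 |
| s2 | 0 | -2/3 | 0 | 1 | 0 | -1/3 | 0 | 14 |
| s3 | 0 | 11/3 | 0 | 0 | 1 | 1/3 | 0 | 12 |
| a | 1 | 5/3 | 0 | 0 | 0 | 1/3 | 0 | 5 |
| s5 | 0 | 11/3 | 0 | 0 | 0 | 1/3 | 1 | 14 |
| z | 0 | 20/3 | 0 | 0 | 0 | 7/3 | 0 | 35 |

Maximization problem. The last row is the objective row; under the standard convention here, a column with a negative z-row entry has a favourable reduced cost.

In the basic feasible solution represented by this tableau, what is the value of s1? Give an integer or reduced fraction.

s1 is basic (row 1); its value is the RHS of that row: 8.

8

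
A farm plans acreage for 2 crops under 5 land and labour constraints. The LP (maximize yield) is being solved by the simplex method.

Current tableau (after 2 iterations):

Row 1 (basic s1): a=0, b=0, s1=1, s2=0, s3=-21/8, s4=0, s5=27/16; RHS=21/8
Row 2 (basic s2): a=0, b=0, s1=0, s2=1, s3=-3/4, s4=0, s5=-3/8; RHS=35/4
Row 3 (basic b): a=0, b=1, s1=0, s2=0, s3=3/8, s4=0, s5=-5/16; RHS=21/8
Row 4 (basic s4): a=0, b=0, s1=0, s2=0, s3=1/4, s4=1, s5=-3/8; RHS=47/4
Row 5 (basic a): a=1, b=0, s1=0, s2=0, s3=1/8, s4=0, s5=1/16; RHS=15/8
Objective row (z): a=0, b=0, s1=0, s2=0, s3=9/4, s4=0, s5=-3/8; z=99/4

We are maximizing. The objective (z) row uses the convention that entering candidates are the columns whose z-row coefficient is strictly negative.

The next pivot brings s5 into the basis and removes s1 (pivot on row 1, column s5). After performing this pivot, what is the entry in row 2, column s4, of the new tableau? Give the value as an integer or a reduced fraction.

0

Pivot element is row 1, column s5: 27/16.
Normalize row 1: new (row 1, s4) = 0/(27/16) = 0.
row 2 ← row 2 − (-3/8)·(new row 1): 0 − (-3/8)·0 = 0.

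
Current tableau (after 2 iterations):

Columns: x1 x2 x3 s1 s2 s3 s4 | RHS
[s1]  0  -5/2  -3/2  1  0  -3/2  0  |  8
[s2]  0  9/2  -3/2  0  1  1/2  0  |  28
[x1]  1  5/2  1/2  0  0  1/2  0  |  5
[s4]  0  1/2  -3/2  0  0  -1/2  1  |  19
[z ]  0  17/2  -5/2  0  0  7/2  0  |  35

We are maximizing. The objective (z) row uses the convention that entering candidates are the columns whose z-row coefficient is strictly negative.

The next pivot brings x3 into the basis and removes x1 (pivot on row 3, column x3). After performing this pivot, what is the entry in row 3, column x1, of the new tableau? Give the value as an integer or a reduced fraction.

2

Pivot element is row 3, column x3: 1/2.
Normalize row 3: new (row 3, x1) = 1/(1/2) = 2.
Row 3 is the pivot row, so the entry is 2.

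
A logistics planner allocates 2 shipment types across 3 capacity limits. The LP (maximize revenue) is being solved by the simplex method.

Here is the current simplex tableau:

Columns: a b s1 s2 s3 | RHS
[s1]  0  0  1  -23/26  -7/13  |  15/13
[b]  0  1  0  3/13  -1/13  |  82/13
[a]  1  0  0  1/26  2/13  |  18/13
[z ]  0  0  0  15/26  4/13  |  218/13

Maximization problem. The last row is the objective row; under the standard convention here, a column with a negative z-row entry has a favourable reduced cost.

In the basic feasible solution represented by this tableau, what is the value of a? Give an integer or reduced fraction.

a is basic (row 3); its value is the RHS of that row: 18/13.

18/13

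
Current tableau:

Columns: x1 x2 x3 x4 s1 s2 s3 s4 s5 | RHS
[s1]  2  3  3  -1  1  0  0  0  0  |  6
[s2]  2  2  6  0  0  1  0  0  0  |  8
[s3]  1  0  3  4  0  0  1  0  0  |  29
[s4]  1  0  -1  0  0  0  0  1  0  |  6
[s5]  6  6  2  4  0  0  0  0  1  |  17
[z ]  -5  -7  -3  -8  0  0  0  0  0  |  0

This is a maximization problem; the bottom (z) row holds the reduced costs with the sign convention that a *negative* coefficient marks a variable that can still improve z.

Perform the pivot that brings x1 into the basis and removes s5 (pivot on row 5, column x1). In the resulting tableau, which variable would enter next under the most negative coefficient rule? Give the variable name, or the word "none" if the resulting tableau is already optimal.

Pivot element 6. New z-row = old z-row − (-5)·(row 5/6).
Updated z-row coefficients: x1: 0, x2: -2, x3: -4/3, x4: -14/3, s1: 0, s2: 0, s3: 0, s4: 0, s5: 5/6.
The most negative is -14/3 in column x4, so x4 would enter next.

x4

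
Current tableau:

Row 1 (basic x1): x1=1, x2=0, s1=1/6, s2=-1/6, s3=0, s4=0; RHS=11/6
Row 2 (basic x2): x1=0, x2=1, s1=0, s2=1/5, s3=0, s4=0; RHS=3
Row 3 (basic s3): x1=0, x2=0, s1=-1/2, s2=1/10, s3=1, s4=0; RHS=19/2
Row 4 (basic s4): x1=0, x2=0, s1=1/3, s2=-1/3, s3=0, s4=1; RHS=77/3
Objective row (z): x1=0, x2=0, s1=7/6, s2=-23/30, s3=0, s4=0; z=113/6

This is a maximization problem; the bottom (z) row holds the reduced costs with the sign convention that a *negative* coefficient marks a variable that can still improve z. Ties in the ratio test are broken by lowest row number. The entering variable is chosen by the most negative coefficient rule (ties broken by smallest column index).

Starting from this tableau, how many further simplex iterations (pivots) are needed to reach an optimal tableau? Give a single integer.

1

pivot: s2 in, x2 out → z = 91/3
No improving column remains; optimal.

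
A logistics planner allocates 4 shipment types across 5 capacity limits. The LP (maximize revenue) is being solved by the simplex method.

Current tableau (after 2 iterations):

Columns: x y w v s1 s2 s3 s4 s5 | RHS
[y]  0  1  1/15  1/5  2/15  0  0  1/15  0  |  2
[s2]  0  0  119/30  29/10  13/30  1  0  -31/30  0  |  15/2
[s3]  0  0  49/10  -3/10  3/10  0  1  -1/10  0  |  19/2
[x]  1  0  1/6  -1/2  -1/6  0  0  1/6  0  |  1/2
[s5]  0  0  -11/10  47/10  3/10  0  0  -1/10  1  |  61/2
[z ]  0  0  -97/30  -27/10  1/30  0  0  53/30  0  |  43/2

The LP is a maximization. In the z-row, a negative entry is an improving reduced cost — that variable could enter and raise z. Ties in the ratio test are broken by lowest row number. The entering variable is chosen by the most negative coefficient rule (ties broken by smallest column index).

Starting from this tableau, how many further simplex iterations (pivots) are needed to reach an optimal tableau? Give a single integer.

2

pivot: w in, s2 out → z = 3286/119
pivot: v in, w out → z = 826/29
No improving column remains; optimal.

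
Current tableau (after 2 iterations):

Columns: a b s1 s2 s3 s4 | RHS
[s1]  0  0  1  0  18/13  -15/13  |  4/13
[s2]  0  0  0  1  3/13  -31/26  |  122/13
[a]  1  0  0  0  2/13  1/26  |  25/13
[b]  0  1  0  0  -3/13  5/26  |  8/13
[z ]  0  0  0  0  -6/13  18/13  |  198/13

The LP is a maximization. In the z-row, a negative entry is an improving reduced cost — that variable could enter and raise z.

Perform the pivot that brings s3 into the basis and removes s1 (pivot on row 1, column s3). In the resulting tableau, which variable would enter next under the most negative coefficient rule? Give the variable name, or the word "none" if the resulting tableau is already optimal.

none

Pivot element 18/13. New z-row = old z-row − (-6/13)·(row 1/(18/13)).
Updated z-row coefficients: a: 0, b: 0, s1: 1/3, s2: 0, s3: 0, s4: 1.
No coefficient is strictly negative; the tableau after this pivot is optimal.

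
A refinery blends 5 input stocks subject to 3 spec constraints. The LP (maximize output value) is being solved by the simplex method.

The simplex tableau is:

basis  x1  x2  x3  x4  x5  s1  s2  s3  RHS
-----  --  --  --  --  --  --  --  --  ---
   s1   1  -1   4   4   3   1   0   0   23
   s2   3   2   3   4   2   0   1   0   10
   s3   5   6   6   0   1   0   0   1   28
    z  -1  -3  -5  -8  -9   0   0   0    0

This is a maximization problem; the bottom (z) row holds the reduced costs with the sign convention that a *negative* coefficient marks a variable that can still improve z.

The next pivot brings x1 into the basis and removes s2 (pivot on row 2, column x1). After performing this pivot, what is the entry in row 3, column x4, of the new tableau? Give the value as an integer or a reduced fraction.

Pivot element is row 2, column x1: 3.
Normalize row 2: new (row 2, x4) = 4/3 = 4/3.
row 3 ← row 3 − 5·(new row 2): 0 − 5·(4/3) = -20/3.

-20/3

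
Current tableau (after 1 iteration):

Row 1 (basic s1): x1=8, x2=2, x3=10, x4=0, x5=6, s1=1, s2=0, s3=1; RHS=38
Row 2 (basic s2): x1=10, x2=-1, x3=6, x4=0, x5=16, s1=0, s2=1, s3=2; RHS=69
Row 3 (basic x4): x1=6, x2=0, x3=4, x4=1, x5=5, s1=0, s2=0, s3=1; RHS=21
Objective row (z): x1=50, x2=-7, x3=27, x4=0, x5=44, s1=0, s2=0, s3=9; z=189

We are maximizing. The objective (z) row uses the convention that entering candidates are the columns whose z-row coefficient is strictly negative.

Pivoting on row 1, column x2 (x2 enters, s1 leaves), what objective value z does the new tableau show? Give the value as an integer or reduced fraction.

322

Minimum ratio for x2: 38/2 = 19.
z changes by −(z-row coeff of x2)·ratio = −(-7)·19 = 133.
New z = 189 + 133 = 322.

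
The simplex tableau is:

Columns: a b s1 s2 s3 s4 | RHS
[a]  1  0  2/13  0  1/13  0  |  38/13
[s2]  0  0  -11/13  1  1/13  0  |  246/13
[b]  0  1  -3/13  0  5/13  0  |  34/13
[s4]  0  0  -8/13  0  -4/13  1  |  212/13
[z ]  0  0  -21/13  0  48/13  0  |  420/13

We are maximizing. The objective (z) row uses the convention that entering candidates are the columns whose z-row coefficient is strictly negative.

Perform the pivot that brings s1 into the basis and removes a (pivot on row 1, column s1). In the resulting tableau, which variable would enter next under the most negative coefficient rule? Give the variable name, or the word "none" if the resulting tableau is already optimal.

none

Pivot element 2/13. New z-row = old z-row − (-21/13)·(row 1/(2/13)).
Updated z-row coefficients: a: 21/2, b: 0, s1: 0, s2: 0, s3: 9/2, s4: 0.
No coefficient is strictly negative; the tableau after this pivot is optimal.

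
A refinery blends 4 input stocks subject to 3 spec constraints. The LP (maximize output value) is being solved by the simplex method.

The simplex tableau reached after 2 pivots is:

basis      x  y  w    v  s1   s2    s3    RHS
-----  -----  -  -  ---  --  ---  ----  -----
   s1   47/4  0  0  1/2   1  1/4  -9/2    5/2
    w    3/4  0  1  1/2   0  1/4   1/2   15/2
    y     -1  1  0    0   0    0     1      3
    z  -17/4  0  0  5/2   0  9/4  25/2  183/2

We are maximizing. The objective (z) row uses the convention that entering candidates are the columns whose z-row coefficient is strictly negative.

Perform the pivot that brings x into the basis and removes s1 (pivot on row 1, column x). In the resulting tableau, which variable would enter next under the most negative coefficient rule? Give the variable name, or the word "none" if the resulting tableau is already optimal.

none

Pivot element 47/4. New z-row = old z-row − (-17/4)·(row 1/(47/4)).
Updated z-row coefficients: x: 0, y: 0, w: 0, v: 126/47, s1: 17/47, s2: 110/47, s3: 511/47.
No coefficient is strictly negative; the tableau after this pivot is optimal.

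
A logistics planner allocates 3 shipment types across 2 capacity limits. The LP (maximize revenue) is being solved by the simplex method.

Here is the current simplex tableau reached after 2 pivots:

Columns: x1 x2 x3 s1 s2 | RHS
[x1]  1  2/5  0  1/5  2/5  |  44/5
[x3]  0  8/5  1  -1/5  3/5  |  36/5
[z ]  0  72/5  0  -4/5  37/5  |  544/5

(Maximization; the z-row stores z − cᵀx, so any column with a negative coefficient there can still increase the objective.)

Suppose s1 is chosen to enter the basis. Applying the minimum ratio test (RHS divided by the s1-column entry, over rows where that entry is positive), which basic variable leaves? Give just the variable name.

x1

Ratios: row 1 (x1): (44/5)/(1/5) = 44; row 2 (x3): entry -1/5 ≤ 0, skip.
Minimum ratio 44 is in the x1 row, so x1 leaves.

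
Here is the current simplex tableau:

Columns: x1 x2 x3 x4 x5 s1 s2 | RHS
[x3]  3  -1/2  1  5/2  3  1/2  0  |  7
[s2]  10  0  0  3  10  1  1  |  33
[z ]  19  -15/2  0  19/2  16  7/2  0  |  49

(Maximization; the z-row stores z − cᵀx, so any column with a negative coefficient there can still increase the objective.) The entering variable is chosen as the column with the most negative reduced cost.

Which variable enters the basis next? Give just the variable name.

Objective-row coefficients: x1: 19, x2: -15/2, x3: 0, x4: 19/2, x5: 16, s1: 7/2, s2: 0.
The most negative is -15/2 in column x2, so x2 enters.

x2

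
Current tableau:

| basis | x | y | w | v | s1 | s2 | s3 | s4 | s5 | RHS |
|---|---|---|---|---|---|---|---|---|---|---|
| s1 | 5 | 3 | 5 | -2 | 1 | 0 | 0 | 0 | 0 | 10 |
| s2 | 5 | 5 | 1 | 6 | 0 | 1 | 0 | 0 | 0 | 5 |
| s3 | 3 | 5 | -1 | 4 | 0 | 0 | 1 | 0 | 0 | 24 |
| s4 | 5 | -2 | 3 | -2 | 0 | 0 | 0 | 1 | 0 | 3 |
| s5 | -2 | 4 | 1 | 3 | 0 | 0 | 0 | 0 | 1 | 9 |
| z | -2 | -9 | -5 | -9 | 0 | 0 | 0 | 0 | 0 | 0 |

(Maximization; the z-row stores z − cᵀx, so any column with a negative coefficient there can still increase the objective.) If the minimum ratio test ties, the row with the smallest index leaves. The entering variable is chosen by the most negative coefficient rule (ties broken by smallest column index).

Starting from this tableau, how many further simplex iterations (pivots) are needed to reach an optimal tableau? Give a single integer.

2

pivot: y in, s2 out → z = 9
pivot: w in, s4 out → z = 233/17
No improving column remains; optimal.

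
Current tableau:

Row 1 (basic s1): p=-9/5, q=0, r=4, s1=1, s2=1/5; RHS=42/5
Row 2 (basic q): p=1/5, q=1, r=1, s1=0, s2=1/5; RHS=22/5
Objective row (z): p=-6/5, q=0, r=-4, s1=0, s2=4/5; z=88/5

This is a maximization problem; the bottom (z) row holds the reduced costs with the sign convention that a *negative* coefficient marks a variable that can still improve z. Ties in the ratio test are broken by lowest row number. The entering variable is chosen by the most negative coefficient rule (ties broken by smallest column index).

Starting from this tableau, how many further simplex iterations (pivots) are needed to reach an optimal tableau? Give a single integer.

pivot: r in, s1 out → z = 26
pivot: p in, q out → z = 476/13
pivot: s1 in, r out → z = 44
No improving column remains; optimal.

3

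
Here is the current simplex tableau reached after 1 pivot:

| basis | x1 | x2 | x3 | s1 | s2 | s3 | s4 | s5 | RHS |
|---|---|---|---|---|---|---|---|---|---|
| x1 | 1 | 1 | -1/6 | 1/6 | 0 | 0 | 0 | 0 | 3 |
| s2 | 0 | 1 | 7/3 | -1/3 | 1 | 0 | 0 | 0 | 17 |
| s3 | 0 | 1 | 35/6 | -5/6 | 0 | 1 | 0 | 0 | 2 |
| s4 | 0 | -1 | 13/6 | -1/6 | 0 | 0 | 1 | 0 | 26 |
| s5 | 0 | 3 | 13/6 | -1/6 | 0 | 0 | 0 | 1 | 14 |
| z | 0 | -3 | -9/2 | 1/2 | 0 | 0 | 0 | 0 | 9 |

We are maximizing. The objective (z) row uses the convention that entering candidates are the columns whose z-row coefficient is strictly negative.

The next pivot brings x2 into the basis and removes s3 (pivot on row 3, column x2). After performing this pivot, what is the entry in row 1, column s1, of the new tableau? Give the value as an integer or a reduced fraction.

1

Pivot element is row 3, column x2: 1.
Normalize row 3: new (row 3, s1) = (-5/6)/1 = -5/6.
row 1 ← row 1 − 1·(new row 3): 1/6 − 1·(-5/6) = 1.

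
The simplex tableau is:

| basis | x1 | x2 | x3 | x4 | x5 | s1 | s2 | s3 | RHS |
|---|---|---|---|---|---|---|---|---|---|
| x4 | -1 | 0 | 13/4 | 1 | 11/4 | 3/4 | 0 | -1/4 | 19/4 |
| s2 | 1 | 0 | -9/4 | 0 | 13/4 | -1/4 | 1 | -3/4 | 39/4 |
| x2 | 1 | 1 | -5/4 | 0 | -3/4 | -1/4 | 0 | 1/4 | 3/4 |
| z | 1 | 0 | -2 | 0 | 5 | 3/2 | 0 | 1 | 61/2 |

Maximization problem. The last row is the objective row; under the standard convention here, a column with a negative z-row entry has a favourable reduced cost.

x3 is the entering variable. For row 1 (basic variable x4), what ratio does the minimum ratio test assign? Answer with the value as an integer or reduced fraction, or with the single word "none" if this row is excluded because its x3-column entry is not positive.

19/13

Ratio = RHS / (x3 entry) = (19/4) / (13/4) = 19/13.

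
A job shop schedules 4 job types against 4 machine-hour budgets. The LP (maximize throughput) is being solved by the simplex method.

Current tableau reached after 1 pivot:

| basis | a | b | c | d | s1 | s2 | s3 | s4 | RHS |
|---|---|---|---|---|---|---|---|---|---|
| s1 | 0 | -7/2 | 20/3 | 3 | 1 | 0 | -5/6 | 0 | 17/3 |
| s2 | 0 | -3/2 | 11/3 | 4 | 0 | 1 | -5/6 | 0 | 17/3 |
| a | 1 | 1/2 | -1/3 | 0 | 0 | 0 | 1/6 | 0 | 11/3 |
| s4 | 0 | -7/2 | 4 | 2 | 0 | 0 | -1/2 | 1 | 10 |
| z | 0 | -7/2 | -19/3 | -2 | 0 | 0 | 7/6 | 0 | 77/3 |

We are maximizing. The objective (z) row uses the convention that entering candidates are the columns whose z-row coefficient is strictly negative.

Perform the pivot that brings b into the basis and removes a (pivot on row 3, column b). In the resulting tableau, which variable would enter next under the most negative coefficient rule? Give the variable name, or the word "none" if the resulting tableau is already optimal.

c

Pivot element 1/2. New z-row = old z-row − (-7/2)·(row 3/(1/2)).
Updated z-row coefficients: a: 7, b: 0, c: -26/3, d: -2, s1: 0, s2: 0, s3: 7/3, s4: 0.
The most negative is -26/3 in column c, so c would enter next.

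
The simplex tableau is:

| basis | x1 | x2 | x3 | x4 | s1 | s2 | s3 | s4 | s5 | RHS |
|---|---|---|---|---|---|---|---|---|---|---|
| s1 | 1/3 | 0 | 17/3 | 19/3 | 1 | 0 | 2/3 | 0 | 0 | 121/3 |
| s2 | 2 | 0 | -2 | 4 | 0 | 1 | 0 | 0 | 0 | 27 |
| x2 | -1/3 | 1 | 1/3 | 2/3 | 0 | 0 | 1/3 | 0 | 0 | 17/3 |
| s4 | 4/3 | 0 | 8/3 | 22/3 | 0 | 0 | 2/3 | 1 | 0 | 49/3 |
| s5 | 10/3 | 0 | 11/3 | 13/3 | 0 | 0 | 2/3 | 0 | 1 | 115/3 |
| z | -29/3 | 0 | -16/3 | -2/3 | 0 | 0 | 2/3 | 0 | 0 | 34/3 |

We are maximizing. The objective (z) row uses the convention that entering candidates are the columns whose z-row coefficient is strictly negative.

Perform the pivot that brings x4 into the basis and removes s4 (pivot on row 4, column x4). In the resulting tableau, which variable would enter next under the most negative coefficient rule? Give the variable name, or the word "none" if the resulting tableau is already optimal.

x1

Pivot element 22/3. New z-row = old z-row − (-2/3)·(row 4/(22/3)).
Updated z-row coefficients: x1: -105/11, x2: 0, x3: -56/11, x4: 0, s1: 0, s2: 0, s3: 8/11, s4: 1/11, s5: 0.
The most negative is -105/11 in column x1, so x1 would enter next.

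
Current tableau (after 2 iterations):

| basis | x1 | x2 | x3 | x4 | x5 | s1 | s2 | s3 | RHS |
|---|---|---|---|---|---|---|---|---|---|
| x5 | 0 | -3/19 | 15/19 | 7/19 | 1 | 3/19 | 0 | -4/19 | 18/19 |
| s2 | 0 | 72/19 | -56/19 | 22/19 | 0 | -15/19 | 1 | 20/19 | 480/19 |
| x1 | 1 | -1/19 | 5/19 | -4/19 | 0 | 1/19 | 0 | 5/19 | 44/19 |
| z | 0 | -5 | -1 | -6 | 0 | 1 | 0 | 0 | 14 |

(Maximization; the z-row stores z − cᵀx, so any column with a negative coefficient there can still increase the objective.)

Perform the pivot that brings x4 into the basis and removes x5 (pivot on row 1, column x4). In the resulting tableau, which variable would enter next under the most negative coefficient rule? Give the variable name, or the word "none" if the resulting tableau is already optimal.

x2

Pivot element 7/19. New z-row = old z-row − (-6)·(row 1/(7/19)).
Updated z-row coefficients: x1: 0, x2: -53/7, x3: 83/7, x4: 0, x5: 114/7, s1: 25/7, s2: 0, s3: -24/7.
The most negative is -53/7 in column x2, so x2 would enter next.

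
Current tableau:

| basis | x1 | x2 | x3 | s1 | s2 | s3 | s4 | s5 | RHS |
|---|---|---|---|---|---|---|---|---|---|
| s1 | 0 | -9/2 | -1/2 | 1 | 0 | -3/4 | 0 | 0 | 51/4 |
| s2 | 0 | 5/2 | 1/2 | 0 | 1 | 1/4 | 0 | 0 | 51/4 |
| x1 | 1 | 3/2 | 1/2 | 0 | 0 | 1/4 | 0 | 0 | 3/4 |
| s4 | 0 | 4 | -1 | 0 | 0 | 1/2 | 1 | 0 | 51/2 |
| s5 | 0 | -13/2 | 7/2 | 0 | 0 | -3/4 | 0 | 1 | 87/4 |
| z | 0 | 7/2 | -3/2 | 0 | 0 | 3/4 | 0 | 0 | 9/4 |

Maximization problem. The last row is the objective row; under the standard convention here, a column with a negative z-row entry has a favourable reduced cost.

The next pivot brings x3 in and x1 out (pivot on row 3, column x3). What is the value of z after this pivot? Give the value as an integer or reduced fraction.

9/2

Minimum ratio for x3: (3/4)/(1/2) = 3/2.
z changes by −(z-row coeff of x3)·ratio = −(-3/2)·(3/2) = 9/4.
New z = 9/4 + (9/4) = 9/2.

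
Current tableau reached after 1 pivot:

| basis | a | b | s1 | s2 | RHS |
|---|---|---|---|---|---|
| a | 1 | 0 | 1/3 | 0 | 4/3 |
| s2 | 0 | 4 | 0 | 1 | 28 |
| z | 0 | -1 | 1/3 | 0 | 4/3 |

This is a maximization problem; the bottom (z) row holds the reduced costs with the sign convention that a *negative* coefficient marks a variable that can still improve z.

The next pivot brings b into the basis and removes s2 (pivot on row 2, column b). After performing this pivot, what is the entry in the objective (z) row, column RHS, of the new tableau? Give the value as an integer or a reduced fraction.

25/3

Pivot element is row 2, column b: 4.
Normalize row 2: new (row 2, RHS) = 28/4 = 7.
z-row ← z-row − (-1)·(new row 2): 4/3 − (-1)·7 = 25/3.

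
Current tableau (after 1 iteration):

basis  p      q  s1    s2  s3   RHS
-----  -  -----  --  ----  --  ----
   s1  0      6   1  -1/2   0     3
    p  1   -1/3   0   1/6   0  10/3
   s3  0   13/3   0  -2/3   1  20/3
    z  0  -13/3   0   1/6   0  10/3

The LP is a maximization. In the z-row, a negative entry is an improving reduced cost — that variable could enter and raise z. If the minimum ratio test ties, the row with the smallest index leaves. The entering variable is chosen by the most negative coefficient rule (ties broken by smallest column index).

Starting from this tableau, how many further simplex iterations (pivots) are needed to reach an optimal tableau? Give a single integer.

pivot: q in, s1 out → z = 11/2
pivot: s2 in, p out → z = 52/5
No improving column remains; optimal.

2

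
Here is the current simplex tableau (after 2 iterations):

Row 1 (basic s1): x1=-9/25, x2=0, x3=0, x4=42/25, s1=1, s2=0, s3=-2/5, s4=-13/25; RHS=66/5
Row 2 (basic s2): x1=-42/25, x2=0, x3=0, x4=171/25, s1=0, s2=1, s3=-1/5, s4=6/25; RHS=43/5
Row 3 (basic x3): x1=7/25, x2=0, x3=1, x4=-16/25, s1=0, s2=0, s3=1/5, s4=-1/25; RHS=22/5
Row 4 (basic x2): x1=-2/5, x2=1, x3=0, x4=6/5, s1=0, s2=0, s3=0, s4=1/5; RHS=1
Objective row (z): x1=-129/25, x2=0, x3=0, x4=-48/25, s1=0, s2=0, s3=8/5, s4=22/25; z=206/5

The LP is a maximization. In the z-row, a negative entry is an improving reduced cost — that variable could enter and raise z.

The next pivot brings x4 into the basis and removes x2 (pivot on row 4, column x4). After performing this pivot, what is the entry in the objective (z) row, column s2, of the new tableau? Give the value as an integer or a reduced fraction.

0

Pivot element is row 4, column x4: 6/5.
Normalize row 4: new (row 4, s2) = 0/(6/5) = 0.
z-row ← z-row − (-48/25)·(new row 4): 0 − (-48/25)·0 = 0.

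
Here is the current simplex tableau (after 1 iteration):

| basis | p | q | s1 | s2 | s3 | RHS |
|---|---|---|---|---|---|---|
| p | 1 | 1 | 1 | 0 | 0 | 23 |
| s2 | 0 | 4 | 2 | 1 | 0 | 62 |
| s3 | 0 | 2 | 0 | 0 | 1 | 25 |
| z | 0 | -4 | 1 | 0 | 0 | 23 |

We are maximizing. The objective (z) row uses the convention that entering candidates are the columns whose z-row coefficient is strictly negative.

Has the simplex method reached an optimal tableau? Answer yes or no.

Column q has objective-row coefficient -4, which is negative; an improving pivot exists, so not yet optimal.

no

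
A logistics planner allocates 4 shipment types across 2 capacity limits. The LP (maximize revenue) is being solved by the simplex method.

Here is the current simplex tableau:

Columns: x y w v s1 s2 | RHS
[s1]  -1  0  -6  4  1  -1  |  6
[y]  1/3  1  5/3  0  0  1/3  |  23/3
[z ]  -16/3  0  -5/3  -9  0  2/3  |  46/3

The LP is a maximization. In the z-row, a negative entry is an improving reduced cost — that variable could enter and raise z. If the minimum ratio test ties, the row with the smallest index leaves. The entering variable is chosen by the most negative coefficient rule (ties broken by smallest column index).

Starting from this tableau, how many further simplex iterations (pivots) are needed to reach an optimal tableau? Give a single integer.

3

pivot: v in, s1 out → z = 173/6
pivot: w in, y out → z = 493/5
pivot: x in, w out → z = 813/4
No improving column remains; optimal.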